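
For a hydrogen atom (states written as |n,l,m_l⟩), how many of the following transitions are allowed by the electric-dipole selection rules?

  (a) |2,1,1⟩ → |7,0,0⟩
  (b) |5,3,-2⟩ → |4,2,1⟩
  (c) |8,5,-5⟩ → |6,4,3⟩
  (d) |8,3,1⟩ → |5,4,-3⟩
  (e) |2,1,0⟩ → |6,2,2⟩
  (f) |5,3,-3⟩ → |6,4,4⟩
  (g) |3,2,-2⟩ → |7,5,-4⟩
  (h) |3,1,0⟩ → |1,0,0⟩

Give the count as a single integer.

2

(a) allowed
(b) forbidden — Δm_l = +3 (E1 requires Δm_l = 0, ±1)
(c) forbidden — Δm_l = +8 (E1 requires Δm_l = 0, ±1)
(d) forbidden — Δm_l = -4 (E1 requires Δm_l = 0, ±1)
(e) forbidden — Δm_l = +2 (E1 requires Δm_l = 0, ±1)
(f) forbidden — Δm_l = +7 (E1 requires Δm_l = 0, ±1)
(g) forbidden — Δl = +3 (E1 requires Δl = ±1); Δm_l = -2 (E1 requires Δm_l = 0, ±1)
(h) allowed
Total allowed: 2 of 8.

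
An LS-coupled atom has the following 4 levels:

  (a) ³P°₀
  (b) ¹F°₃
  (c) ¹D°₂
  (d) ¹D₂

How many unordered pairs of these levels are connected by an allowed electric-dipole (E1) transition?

2

(a)–(b): forbidden (parity, ΔS, ΔL, ΔJ).
(a)–(c): forbidden (parity, ΔS, ΔJ).
(a)–(d): forbidden (ΔS, ΔJ).
(b)–(c): forbidden (parity).
(b)–(d): allowed.
(c)–(d): allowed.
Allowed pairs: 2 of 6.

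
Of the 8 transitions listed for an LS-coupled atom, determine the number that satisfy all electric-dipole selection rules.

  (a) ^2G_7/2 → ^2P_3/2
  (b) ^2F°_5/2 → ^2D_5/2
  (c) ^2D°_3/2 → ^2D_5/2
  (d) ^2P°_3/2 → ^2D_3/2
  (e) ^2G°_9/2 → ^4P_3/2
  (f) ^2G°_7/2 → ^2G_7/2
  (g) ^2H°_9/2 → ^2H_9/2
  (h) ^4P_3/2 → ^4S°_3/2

(a) forbidden (parity, ΔL, ΔJ fail)
(b) allowed
(c) allowed
(d) allowed
(e) forbidden (ΔS, ΔL, ΔJ fail)
(f) allowed
(g) allowed
(h) allowed
Total allowed: 6 of 8.

6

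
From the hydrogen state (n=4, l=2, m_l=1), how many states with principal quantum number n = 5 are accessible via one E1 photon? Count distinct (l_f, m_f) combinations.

5

E1 requires Δl = ±1, so l_f ∈ {1, 3}; with 0 ≤ l_f ≤ n_f−1 = 4, the allowed l_f values are {1, 3}.
For l_f = 1: m_f ∈ {m_i−1, m_i, m_i+1} ∩ [−1, 1] = {0, 1} → 2 states.
For l_f = 3: m_f ∈ {m_i−1, m_i, m_i+1} ∩ [−3, 3] = {0, 1, 2} → 3 states.
Total: 5.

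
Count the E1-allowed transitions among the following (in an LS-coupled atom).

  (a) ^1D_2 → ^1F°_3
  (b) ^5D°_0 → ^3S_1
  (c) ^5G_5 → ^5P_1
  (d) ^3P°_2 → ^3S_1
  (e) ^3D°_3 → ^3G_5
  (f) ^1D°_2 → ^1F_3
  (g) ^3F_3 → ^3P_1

(a) allowed
(b) forbidden (ΔS, ΔL fail)
(c) forbidden (parity, ΔL, ΔJ fail)
(d) allowed
(e) forbidden (ΔL, ΔJ fail)
(f) allowed
(g) forbidden (parity, ΔL, ΔJ fail)
Total allowed: 3 of 7.

3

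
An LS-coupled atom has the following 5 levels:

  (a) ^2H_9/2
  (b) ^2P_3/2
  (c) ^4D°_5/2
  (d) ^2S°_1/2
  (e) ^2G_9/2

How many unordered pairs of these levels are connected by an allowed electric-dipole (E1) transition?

1

(a)–(b): forbidden (parity, ΔL, ΔJ).
(a)–(c): forbidden (ΔS, ΔL, ΔJ).
(a)–(d): forbidden (ΔL, ΔJ).
(a)–(e): forbidden (parity).
(b)–(c): forbidden (ΔS).
(b)–(d): allowed.
(b)–(e): forbidden (parity, ΔL, ΔJ).
(c)–(d): forbidden (parity, ΔS, ΔL, ΔJ).
(c)–(e): forbidden (ΔS, ΔL, ΔJ).
(d)–(e): forbidden (ΔL, ΔJ).
Allowed pairs: 1 of 10.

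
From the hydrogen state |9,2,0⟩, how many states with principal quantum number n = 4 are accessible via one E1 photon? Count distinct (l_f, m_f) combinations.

6

E1 requires Δl = ±1, so l_f ∈ {1, 3}; with 0 ≤ l_f ≤ n_f−1 = 3, the allowed l_f values are {1, 3}.
For l_f = 1: m_f ∈ {m_i−1, m_i, m_i+1} ∩ [−1, 1] = {-1, 0, 1} → 3 states.
For l_f = 3: m_f ∈ {m_i−1, m_i, m_i+1} ∩ [−3, 3] = {-1, 0, 1} → 3 states.
Total: 6.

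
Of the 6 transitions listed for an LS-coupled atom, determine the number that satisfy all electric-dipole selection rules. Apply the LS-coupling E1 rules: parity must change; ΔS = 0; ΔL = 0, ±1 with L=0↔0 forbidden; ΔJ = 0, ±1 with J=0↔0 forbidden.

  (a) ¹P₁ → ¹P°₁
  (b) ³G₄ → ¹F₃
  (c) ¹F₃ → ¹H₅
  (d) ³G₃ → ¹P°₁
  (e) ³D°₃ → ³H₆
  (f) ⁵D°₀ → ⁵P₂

(a) allowed
(b) forbidden (parity, ΔS fail)
(c) forbidden (parity, ΔL, ΔJ fail)
(d) forbidden (ΔS, ΔL, ΔJ fail)
(e) forbidden (ΔL, ΔJ fail)
(f) forbidden (ΔJ fails)
Total allowed: 1 of 6.

1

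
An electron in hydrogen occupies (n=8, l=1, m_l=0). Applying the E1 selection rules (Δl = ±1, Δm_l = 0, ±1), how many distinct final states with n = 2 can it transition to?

1

E1 requires Δl = ±1, so l_f ∈ {0, 2}; with 0 ≤ l_f ≤ n_f−1 = 1, the allowed l_f values are {0}.
For l_f = 0: m_f ∈ {m_i−1, m_i, m_i+1} ∩ [−0, 0] = {0} → 1 state.
Total: 1.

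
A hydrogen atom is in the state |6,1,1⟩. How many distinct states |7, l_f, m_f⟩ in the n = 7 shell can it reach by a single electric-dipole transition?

4

E1 requires Δl = ±1, so l_f ∈ {0, 2}; with 0 ≤ l_f ≤ n_f−1 = 6, the allowed l_f values are {0, 2}.
For l_f = 0: m_f ∈ {m_i−1, m_i, m_i+1} ∩ [−0, 0] = {0} → 1 state.
For l_f = 2: m_f ∈ {m_i−1, m_i, m_i+1} ∩ [−2, 2] = {0, 1, 2} → 3 states.
Total: 4.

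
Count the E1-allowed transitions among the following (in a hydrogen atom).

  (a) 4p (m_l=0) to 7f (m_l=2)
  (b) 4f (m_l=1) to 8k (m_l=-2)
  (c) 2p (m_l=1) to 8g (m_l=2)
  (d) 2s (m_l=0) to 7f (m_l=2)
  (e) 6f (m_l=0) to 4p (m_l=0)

0

(a) forbidden — Δl = +2 (E1 requires Δl = ±1); Δm_l = +2 (E1 requires Δm_l = 0, ±1)
(b) forbidden — Δl = +4 (E1 requires Δl = ±1); Δm_l = -3 (E1 requires Δm_l = 0, ±1)
(c) forbidden — Δl = +3 (E1 requires Δl = ±1)
(d) forbidden — Δl = +3 (E1 requires Δl = ±1); Δm_l = +2 (E1 requires Δm_l = 0, ±1)
(e) forbidden — Δl = -2 (E1 requires Δl = ±1)
Total allowed: 0 of 5.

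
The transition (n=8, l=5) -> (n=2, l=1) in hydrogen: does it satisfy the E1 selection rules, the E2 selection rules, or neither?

Δl = 1 − 5 = -4; l_i + l_f = 6.
E1 (Δl = ±1): not satisfied.
E2 (Δl = 0,±2, l_i+l_f ≥ 2): not satisfied.

neither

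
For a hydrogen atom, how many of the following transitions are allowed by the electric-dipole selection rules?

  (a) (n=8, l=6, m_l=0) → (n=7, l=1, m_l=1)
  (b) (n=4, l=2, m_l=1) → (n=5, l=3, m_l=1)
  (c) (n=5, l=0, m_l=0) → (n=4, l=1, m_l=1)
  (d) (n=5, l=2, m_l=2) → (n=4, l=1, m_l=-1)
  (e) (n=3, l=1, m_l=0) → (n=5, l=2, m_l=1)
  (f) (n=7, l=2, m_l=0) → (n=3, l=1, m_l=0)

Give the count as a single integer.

4

(a) forbidden — Δl = -5 (E1 requires Δl = ±1)
(b) allowed
(c) allowed
(d) forbidden — Δm_l = -3 (E1 requires Δm_l = 0, ±1)
(e) allowed
(f) allowed
Total allowed: 4 of 6.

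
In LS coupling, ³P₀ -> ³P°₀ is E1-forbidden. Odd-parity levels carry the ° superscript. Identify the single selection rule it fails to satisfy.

the J=0 ↔ J=0 exclusion

Reading off the term symbols: S 1→1, L 1→1, J 0→0, parity even→odd.
Parity must change: even → odd — ✓.
ΔJ = 0, ±1 (not J=0↔0): J: 0 → 0, ΔJ = +0 — ✗.
ΔL = 0, ±1 (not L=0↔0): L: 1 → 1, ΔL = +0 — ✓.
ΔS = 0: S: 1 → 1 — ✓.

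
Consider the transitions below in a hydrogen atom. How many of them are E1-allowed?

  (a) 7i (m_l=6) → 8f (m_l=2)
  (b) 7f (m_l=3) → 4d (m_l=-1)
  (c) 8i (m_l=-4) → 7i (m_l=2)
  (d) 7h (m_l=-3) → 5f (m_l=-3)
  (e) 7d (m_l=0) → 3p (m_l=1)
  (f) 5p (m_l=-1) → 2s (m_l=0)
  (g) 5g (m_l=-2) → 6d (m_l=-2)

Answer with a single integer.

(a) forbidden — Δl = -3 (E1 requires Δl = ±1); Δm_l = -4 (E1 requires Δm_l = 0, ±1)
(b) forbidden — Δm_l = -4 (E1 requires Δm_l = 0, ±1)
(c) forbidden — Δl = +0 (E1 requires Δl = ±1); Δm_l = +6 (E1 requires Δm_l = 0, ±1)
(d) forbidden — Δl = -2 (E1 requires Δl = ±1)
(e) allowed
(f) allowed
(g) forbidden — Δl = -2 (E1 requires Δl = ±1)
Total allowed: 2 of 7.

2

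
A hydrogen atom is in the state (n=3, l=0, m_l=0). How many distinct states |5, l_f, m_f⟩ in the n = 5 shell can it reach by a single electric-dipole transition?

E1 requires Δl = ±1, so l_f ∈ {-1, 1}; with 0 ≤ l_f ≤ n_f−1 = 4, the allowed l_f values are {1}.
For l_f = 1: m_f ∈ {m_i−1, m_i, m_i+1} ∩ [−1, 1] = {-1, 0, 1} → 3 states.
Total: 3.

3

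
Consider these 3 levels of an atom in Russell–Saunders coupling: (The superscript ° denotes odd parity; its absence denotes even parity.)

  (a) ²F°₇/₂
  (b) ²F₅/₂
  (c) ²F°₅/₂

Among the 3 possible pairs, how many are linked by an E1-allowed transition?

(a)–(b): allowed.
(a)–(c): forbidden (parity).
(b)–(c): allowed.
Allowed pairs: 2 of 3.

2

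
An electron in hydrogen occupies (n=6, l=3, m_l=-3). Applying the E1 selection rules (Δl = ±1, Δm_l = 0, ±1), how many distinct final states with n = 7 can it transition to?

E1 requires Δl = ±1, so l_f ∈ {2, 4}; with 0 ≤ l_f ≤ n_f−1 = 6, the allowed l_f values are {2, 4}.
For l_f = 2: m_f ∈ {m_i−1, m_i, m_i+1} ∩ [−2, 2] = {-2} → 1 state.
For l_f = 4: m_f ∈ {m_i−1, m_i, m_i+1} ∩ [−4, 4] = {-4, -3, -2} → 3 states.
Total: 4.

4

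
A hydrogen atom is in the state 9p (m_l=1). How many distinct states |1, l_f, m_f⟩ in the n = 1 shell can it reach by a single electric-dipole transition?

1

E1 requires Δl = ±1, so l_f ∈ {0, 2}; with 0 ≤ l_f ≤ n_f−1 = 0, the allowed l_f values are {0}.
For l_f = 0: m_f ∈ {m_i−1, m_i, m_i+1} ∩ [−0, 0] = {0} → 1 state.
Total: 1.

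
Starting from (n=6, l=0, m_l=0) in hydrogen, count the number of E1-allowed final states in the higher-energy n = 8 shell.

3

E1 requires Δl = ±1, so l_f ∈ {-1, 1}; with 0 ≤ l_f ≤ n_f−1 = 7, the allowed l_f values are {1}.
For l_f = 1: m_f ∈ {m_i−1, m_i, m_i+1} ∩ [−1, 1] = {-1, 0, 1} → 3 states.
Total: 3.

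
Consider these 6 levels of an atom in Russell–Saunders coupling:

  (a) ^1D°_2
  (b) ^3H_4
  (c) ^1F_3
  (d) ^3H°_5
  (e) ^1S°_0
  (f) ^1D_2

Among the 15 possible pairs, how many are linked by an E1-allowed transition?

3

(a)–(b): forbidden (ΔS, ΔL, ΔJ).
(a)–(c): allowed.
(a)–(d): forbidden (parity, ΔS, ΔL, ΔJ).
(a)–(e): forbidden (parity, ΔL, ΔJ).
(a)–(f): allowed.
(b)–(c): forbidden (parity, ΔS, ΔL).
(b)–(d): allowed.
(b)–(e): forbidden (ΔS, ΔL, ΔJ).
(b)–(f): forbidden (parity, ΔS, ΔL, ΔJ).
(c)–(d): forbidden (ΔS, ΔL, ΔJ).
(c)–(e): forbidden (ΔL, ΔJ).
(c)–(f): forbidden (parity).
(d)–(e): forbidden (parity, ΔS, ΔL, ΔJ).
(d)–(f): forbidden (ΔS, ΔL, ΔJ).
(e)–(f): forbidden (ΔL, ΔJ).
Allowed pairs: 3 of 15.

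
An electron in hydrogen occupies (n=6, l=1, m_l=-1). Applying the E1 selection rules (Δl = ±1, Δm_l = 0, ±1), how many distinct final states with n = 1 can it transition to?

E1 requires Δl = ±1, so l_f ∈ {0, 2}; with 0 ≤ l_f ≤ n_f−1 = 0, the allowed l_f values are {0}.
For l_f = 0: m_f ∈ {m_i−1, m_i, m_i+1} ∩ [−0, 0] = {0} → 1 state.
Total: 1.

1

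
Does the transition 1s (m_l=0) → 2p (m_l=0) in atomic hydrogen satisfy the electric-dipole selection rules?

l: 0 → 1 (Δl = +1). Δl = ±1 ✓.
m_l: 0 → 0 (Δm_l = +0). |Δm_l| ≤ 1 ✓.
All E1 selection rules are satisfied.

allowed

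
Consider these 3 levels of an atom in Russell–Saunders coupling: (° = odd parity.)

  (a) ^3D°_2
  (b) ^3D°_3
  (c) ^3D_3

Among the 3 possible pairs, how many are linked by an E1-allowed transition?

(a)–(b): forbidden (parity).
(a)–(c): allowed.
(b)–(c): allowed.
Allowed pairs: 2 of 3.

2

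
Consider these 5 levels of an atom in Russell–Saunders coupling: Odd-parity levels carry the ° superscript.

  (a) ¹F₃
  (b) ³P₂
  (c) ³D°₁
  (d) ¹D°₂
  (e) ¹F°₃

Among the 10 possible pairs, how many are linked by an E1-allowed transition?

(a)–(b): forbidden (parity, ΔS, ΔL).
(a)–(c): forbidden (ΔS, ΔJ).
(a)–(d): allowed.
(a)–(e): allowed.
(b)–(c): allowed.
(b)–(d): forbidden (ΔS).
(b)–(e): forbidden (ΔS, ΔL).
(c)–(d): forbidden (parity, ΔS).
(c)–(e): forbidden (parity, ΔS, ΔJ).
(d)–(e): forbidden (parity).
Allowed pairs: 3 of 10.

3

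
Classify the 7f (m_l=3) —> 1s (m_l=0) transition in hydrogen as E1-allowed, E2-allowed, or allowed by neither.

Δl = 0 − 3 = -3; l_i + l_f = 3.
Δm_l = -3.
E1 (Δl = ±1, |Δm_l| ≤ 1): not satisfied.
E2 (Δl = 0,±2, l_i+l_f ≥ 2, |Δm_l| ≤ 2): not satisfied.

neither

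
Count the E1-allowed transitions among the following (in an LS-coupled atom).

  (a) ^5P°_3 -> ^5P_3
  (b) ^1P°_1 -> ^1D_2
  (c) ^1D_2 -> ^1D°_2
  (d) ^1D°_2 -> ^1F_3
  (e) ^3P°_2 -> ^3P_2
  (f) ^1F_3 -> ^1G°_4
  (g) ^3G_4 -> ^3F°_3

7

(a) allowed
(b) allowed
(c) allowed
(d) allowed
(e) allowed
(f) allowed
(g) allowed
Total allowed: 7 of 7.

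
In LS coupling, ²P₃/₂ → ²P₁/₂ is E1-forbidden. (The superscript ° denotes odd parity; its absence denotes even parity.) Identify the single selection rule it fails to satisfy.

Reading off the term symbols: S 1/2→1/2, L 1→1, J 3/2→1/2, parity even→even.
Parity must change: even → even — fails.
ΔL = 0, ±1 (not L=0↔0): L: 1 → 1, ΔL = +0 — ok.
ΔS = 0: S: 1/2 → 1/2 — ok.
ΔJ = 0, ±1 (not J=0↔0): J: 3/2 → 1/2, ΔJ = -1 — ok.

parity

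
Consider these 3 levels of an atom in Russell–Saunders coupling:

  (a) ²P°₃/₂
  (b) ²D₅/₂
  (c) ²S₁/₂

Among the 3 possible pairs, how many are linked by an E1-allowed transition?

2

(a)–(b): allowed.
(a)–(c): allowed.
(b)–(c): forbidden (parity, ΔL, ΔJ).
Allowed pairs: 2 of 3.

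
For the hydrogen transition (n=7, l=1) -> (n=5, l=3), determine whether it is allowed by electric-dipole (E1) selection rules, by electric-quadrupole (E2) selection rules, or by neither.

E2

Δl = 3 − 1 = +2; l_i + l_f = 4.
E1 (Δl = ±1): not satisfied.
E2 (Δl = 0,±2, l_i+l_f ≥ 2): satisfied.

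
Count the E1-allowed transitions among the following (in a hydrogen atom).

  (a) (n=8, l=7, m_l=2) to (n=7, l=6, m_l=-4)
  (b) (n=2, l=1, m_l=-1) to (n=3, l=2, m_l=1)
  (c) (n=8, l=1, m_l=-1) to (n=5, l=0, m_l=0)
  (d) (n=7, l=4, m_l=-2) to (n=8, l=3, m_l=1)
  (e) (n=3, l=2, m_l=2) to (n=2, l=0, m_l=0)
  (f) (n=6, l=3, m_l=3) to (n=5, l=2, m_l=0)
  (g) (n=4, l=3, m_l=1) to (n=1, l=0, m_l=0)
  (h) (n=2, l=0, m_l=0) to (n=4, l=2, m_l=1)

1

(a) forbidden — Δm_l = -6 (E1 requires Δm_l = 0, ±1)
(b) forbidden — Δm_l = +2 (E1 requires Δm_l = 0, ±1)
(c) allowed
(d) forbidden — Δm_l = +3 (E1 requires Δm_l = 0, ±1)
(e) forbidden — Δl = -2 (E1 requires Δl = ±1); Δm_l = -2 (E1 requires Δm_l = 0, ±1)
(f) forbidden — Δm_l = -3 (E1 requires Δm_l = 0, ±1)
(g) forbidden — Δl = -3 (E1 requires Δl = ±1)
(h) forbidden — Δl = +2 (E1 requires Δl = ±1)
Total allowed: 1 of 8.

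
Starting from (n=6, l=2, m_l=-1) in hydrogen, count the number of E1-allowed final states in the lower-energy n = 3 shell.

2

E1 requires Δl = ±1, so l_f ∈ {1, 3}; with 0 ≤ l_f ≤ n_f−1 = 2, the allowed l_f values are {1}.
For l_f = 1: m_f ∈ {m_i−1, m_i, m_i+1} ∩ [−1, 1] = {-1, 0} → 2 states.
Total: 2.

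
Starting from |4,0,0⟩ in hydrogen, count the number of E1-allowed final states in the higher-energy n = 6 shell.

E1 requires Δl = ±1, so l_f ∈ {-1, 1}; with 0 ≤ l_f ≤ n_f−1 = 5, the allowed l_f values are {1}.
For l_f = 1: m_f ∈ {m_i−1, m_i, m_i+1} ∩ [−1, 1] = {-1, 0, 1} → 3 states.
Total: 3.

3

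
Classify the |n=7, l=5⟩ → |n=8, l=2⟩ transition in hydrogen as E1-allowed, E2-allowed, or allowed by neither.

neither

Δl = 2 − 5 = -3; l_i + l_f = 7.
E1 (Δl = ±1): not satisfied.
E2 (Δl = 0,±2, l_i+l_f ≥ 2): not satisfied.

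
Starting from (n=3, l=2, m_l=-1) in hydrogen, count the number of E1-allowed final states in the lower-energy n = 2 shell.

2

E1 requires Δl = ±1, so l_f ∈ {1, 3}; with 0 ≤ l_f ≤ n_f−1 = 1, the allowed l_f values are {1}.
For l_f = 1: m_f ∈ {m_i−1, m_i, m_i+1} ∩ [−1, 1] = {-1, 0} → 2 states.
Total: 2.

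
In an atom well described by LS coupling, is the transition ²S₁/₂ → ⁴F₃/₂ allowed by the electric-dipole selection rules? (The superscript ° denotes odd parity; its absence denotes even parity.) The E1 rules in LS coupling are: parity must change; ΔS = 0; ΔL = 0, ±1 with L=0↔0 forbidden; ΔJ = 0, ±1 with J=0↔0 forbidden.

Initial level: S=1/2, L=0, J=1/2, parity even. Final level: S=3/2, L=3, J=3/2, parity even.
ΔL = 0, ±1 (not L=0↔0): L: 0 → 3, ΔL = +3 — violated.
ΔS = 0: S: 1/2 → 3/2 — violated.
ΔJ = 0, ±1 (not J=0↔0): J: 1/2 → 3/2, ΔJ = +1 — satisfied.
Parity must change: even → even — violated.
Rule(s) violated: parity, ΔS, ΔL.

forbidden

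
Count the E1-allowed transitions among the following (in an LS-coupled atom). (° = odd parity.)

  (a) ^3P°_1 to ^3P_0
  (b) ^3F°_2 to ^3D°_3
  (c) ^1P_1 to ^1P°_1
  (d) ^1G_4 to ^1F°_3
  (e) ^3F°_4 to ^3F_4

4

(a) allowed
(b) forbidden (parity fails)
(c) allowed
(d) allowed
(e) allowed
Total allowed: 4 of 5.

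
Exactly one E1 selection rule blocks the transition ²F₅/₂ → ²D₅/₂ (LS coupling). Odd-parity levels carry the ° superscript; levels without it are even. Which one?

parity

Initial level: S=1/2, L=3, J=5/2, parity even. Final level: S=1/2, L=2, J=5/2, parity even.
Parity must change: even → even — ✗.
ΔS = 0: S: 1/2 → 1/2 — ✓.
ΔL = 0, ±1 (not L=0↔0): L: 3 → 2, ΔL = -1 — ✓.
ΔJ = 0, ±1 (not J=0↔0): J: 5/2 → 5/2, ΔJ = +0 — ✓.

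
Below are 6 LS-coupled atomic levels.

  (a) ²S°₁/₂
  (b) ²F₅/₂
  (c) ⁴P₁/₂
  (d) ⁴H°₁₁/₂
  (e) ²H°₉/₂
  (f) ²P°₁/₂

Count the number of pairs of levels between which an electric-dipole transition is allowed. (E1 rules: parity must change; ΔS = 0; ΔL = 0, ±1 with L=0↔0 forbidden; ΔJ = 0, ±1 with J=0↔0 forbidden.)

0

(a)–(b): forbidden (ΔL, ΔJ).
(a)–(c): forbidden (ΔS).
(a)–(d): forbidden (parity, ΔS, ΔL, ΔJ).
(a)–(e): forbidden (parity, ΔL, ΔJ).
(a)–(f): forbidden (parity).
(b)–(c): forbidden (parity, ΔS, ΔL, ΔJ).
(b)–(d): forbidden (ΔS, ΔL, ΔJ).
(b)–(e): forbidden (ΔL, ΔJ).
(b)–(f): forbidden (ΔL, ΔJ).
(c)–(d): forbidden (ΔL, ΔJ).
(c)–(e): forbidden (ΔS, ΔL, ΔJ).
(c)–(f): forbidden (ΔS).
(d)–(e): forbidden (parity, ΔS).
(d)–(f): forbidden (parity, ΔS, ΔL, ΔJ).
(e)–(f): forbidden (parity, ΔL, ΔJ).
Allowed pairs: 0 of 15.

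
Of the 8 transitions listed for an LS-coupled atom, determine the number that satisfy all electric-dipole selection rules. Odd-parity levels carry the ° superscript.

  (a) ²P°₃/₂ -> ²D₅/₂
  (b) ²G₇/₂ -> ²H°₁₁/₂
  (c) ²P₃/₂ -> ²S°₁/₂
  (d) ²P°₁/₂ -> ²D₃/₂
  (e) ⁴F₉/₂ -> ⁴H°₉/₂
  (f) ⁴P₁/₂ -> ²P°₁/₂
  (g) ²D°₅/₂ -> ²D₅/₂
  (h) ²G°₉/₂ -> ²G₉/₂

(a) allowed
(b) forbidden (ΔJ fails)
(c) allowed
(d) allowed
(e) forbidden (ΔL fails)
(f) forbidden (ΔS fails)
(g) allowed
(h) allowed
Total allowed: 5 of 8.

5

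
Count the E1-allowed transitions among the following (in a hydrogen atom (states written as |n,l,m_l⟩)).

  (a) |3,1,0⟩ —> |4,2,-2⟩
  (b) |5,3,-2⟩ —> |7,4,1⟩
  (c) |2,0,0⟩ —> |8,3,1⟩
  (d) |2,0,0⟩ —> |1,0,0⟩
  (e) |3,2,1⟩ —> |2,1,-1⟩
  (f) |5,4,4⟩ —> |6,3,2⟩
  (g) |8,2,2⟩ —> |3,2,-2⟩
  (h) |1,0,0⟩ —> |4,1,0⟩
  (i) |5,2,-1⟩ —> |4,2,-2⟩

1

(a) forbidden — Δm_l = -2 (E1 requires Δm_l = 0, ±1)
(b) forbidden — Δm_l = +3 (E1 requires Δm_l = 0, ±1)
(c) forbidden — Δl = +3 (E1 requires Δl = ±1)
(d) forbidden — Δl = +0 (E1 requires Δl = ±1)
(e) forbidden — Δm_l = -2 (E1 requires Δm_l = 0, ±1)
(f) forbidden — Δm_l = -2 (E1 requires Δm_l = 0, ±1)
(g) forbidden — Δl = +0 (E1 requires Δl = ±1); Δm_l = -4 (E1 requires Δm_l = 0, ±1)
(h) allowed
(i) forbidden — Δl = +0 (E1 requires Δl = ±1)
Total allowed: 1 of 9.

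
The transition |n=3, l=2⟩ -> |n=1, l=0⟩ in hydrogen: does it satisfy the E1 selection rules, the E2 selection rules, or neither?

E2

Δl = 0 − 2 = -2; l_i + l_f = 2.
E1 (Δl = ±1): not satisfied.
E2 (Δl = 0,±2, l_i+l_f ≥ 2): satisfied.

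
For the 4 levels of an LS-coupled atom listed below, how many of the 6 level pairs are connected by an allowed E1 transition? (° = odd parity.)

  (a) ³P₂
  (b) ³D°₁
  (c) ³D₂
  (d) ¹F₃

2

(a)–(b): allowed.
(a)–(c): forbidden (parity).
(a)–(d): forbidden (parity, ΔS, ΔL).
(b)–(c): allowed.
(b)–(d): forbidden (ΔS, ΔJ).
(c)–(d): forbidden (parity, ΔS).
Allowed pairs: 2 of 6.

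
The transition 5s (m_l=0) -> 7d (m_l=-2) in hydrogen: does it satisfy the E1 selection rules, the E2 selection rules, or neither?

E2

Δl = 2 − 0 = +2; l_i + l_f = 2.
Δm_l = -2.
E1 (Δl = ±1, |Δm_l| ≤ 1): not satisfied.
E2 (Δl = 0,±2, l_i+l_f ≥ 2, |Δm_l| ≤ 2): satisfied.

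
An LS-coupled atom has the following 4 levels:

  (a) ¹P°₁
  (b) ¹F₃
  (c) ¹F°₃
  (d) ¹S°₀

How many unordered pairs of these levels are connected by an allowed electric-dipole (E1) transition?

1

(a)–(b): forbidden (ΔL, ΔJ).
(a)–(c): forbidden (parity, ΔL, ΔJ).
(a)–(d): forbidden (parity).
(b)–(c): allowed.
(b)–(d): forbidden (ΔL, ΔJ).
(c)–(d): forbidden (parity, ΔL, ΔJ).
Allowed pairs: 1 of 6.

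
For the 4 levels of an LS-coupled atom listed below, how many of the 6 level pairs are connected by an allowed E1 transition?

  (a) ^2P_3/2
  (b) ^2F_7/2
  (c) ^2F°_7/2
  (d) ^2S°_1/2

2

(a)–(b): forbidden (parity, ΔL, ΔJ).
(a)–(c): forbidden (ΔL, ΔJ).
(a)–(d): allowed.
(b)–(c): allowed.
(b)–(d): forbidden (ΔL, ΔJ).
(c)–(d): forbidden (parity, ΔL, ΔJ).
Allowed pairs: 2 of 6.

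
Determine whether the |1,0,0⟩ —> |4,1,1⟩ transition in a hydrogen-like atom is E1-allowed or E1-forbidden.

allowed

l: 0 → 1 (Δl = +1). Δl = ±1 passes.
m_l: 0 → 1 (Δm_l = +1). |Δm_l| ≤ 1 passes.
All E1 selection rules are satisfied.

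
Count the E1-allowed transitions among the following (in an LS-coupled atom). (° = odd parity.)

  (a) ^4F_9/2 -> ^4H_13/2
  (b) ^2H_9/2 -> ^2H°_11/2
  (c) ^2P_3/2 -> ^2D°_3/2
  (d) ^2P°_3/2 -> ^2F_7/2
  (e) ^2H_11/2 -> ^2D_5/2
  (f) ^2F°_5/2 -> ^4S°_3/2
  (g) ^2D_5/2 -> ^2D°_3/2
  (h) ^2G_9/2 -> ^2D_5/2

3

(a) forbidden (parity, ΔL, ΔJ fail)
(b) allowed
(c) allowed
(d) forbidden (ΔL, ΔJ fail)
(e) forbidden (parity, ΔL, ΔJ fail)
(f) forbidden (parity, ΔS, ΔL fail)
(g) allowed
(h) forbidden (parity, ΔL, ΔJ fail)
Total allowed: 3 of 8.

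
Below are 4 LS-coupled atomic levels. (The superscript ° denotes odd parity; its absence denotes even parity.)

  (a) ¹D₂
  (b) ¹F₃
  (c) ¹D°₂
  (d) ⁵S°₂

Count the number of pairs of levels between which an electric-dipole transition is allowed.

2

(a)–(b): forbidden (parity).
(a)–(c): allowed.
(a)–(d): forbidden (ΔS, ΔL).
(b)–(c): allowed.
(b)–(d): forbidden (ΔS, ΔL).
(c)–(d): forbidden (parity, ΔS, ΔL).
Allowed pairs: 2 of 6.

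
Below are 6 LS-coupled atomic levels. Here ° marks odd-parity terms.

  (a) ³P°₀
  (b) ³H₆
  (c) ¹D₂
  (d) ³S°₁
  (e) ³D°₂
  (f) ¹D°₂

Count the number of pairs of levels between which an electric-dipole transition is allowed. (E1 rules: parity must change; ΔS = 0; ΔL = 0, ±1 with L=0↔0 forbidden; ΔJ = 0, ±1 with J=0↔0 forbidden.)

1

(a)–(b): forbidden (ΔL, ΔJ).
(a)–(c): forbidden (ΔS, ΔJ).
(a)–(d): forbidden (parity).
(a)–(e): forbidden (parity, ΔJ).
(a)–(f): forbidden (parity, ΔS, ΔJ).
(b)–(c): forbidden (parity, ΔS, ΔL, ΔJ).
(b)–(d): forbidden (ΔL, ΔJ).
(b)–(e): forbidden (ΔL, ΔJ).
(b)–(f): forbidden (ΔS, ΔL, ΔJ).
(c)–(d): forbidden (ΔS, ΔL).
(c)–(e): forbidden (ΔS).
(c)–(f): allowed.
(d)–(e): forbidden (parity, ΔL).
(d)–(f): forbidden (parity, ΔS, ΔL).
(e)–(f): forbidden (parity, ΔS).
Allowed pairs: 1 of 15.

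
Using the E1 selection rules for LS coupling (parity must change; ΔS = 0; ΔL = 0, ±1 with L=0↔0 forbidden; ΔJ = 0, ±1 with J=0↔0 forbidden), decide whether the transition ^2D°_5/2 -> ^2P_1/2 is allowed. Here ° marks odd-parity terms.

forbidden

Parity must change: odd → even — passes.
ΔS = 0: S: 1/2 → 1/2 — passes.
ΔL = 0, ±1 (not L=0↔0): L: 2 → 1, ΔL = -1 — passes.
ΔJ = 0, ±1 (not J=0↔0): J: 5/2 → 1/2, ΔJ = -2 — fails.
Rule(s) violated: ΔJ.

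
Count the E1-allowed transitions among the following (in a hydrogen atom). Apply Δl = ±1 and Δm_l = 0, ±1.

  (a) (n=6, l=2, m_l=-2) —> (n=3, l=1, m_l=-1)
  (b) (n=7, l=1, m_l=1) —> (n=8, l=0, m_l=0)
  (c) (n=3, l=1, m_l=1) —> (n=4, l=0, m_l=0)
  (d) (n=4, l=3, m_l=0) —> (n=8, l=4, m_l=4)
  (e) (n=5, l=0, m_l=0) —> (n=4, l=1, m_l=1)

4

(a) allowed
(b) allowed
(c) allowed
(d) forbidden — Δm_l = +4 (E1 requires Δm_l = 0, ±1)
(e) allowed
Total allowed: 4 of 5.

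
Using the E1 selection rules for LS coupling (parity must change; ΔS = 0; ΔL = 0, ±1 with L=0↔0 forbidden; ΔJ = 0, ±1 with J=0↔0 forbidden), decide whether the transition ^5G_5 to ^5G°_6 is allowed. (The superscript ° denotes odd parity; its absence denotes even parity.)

Reading off the term symbols: S 2→2, L 4→4, J 5→6, parity even→odd.
ΔJ = 0, ±1 (not J=0↔0): J: 5 → 6, ΔJ = +1 — satisfied.
ΔL = 0, ±1 (not L=0↔0): L: 4 → 4, ΔL = +0 — satisfied.
ΔS = 0: S: 2 → 2 — satisfied.
Parity must change: even → odd — satisfied.
All four E1 rules are satisfied.

allowed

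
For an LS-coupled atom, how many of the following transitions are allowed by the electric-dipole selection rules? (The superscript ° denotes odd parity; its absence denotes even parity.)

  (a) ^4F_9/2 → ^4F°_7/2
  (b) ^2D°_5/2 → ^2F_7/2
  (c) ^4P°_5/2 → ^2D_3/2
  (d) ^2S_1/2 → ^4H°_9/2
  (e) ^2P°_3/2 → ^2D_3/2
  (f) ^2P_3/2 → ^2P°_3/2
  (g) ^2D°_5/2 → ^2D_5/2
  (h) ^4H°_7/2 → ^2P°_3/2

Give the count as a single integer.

5

(a) allowed
(b) allowed
(c) forbidden (ΔS fails)
(d) forbidden (ΔS, ΔL, ΔJ fail)
(e) allowed
(f) allowed
(g) allowed
(h) forbidden (parity, ΔS, ΔL, ΔJ fail)
Total allowed: 5 of 8.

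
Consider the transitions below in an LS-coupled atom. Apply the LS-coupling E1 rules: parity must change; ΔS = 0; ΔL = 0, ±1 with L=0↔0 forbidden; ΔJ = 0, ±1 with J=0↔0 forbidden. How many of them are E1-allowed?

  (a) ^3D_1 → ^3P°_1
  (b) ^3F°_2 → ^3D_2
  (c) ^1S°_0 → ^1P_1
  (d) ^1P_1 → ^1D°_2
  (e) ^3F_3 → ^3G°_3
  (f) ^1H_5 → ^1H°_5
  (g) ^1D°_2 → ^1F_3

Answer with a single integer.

(a) allowed
(b) allowed
(c) allowed
(d) allowed
(e) allowed
(f) allowed
(g) allowed
Total allowed: 7 of 7.

7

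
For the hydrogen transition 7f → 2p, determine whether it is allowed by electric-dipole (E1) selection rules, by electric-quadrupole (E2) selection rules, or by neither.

Δl = 1 − 3 = -2; l_i + l_f = 4.
E1 (Δl = ±1): not satisfied.
E2 (Δl = 0,±2, l_i+l_f ≥ 2): satisfied.

E2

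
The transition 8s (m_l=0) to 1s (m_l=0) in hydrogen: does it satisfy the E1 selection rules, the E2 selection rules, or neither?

Δl = 0 − 0 = +0; l_i + l_f = 0.
Δm_l = +0.
E1 (Δl = ±1, |Δm_l| ≤ 1): not satisfied.
E2 (Δl = 0,±2, l_i+l_f ≥ 2, |Δm_l| ≤ 2): not satisfied.

neither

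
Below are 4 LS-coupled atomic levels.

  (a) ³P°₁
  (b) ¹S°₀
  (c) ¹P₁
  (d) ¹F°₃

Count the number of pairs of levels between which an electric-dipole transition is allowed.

(a)–(b): forbidden (parity, ΔS).
(a)–(c): forbidden (ΔS).
(a)–(d): forbidden (parity, ΔS, ΔL, ΔJ).
(b)–(c): allowed.
(b)–(d): forbidden (parity, ΔL, ΔJ).
(c)–(d): forbidden (ΔL, ΔJ).
Allowed pairs: 1 of 6.

1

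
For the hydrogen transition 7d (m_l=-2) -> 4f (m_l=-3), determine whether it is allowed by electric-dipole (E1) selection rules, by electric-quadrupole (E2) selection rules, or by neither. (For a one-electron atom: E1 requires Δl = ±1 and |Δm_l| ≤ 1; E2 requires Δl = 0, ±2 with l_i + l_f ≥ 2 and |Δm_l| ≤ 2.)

Δl = 3 − 2 = +1; l_i + l_f = 5.
Δm_l = -1.
E1 (Δl = ±1, |Δm_l| ≤ 1): satisfied.
E2 (Δl = 0,±2, l_i+l_f ≥ 2, |Δm_l| ≤ 2): not satisfied.

E1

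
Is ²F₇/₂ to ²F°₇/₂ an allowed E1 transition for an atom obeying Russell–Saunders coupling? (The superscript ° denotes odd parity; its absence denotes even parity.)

allowed

Initial level: S=1/2, L=3, J=7/2, parity even. Final level: S=1/2, L=3, J=7/2, parity odd.
Parity must change: even → odd — ok.
ΔS = 0: S: 1/2 → 1/2 — ok.
ΔL = 0, ±1 (not L=0↔0): L: 3 → 3, ΔL = +0 — ok.
ΔJ = 0, ±1 (not J=0↔0): J: 7/2 → 7/2, ΔJ = +0 — ok.
All four E1 rules are satisfied.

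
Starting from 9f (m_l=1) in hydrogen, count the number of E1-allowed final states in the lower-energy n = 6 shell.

E1 requires Δl = ±1, so l_f ∈ {2, 4}; with 0 ≤ l_f ≤ n_f−1 = 5, the allowed l_f values are {2, 4}.
For l_f = 2: m_f ∈ {m_i−1, m_i, m_i+1} ∩ [−2, 2] = {0, 1, 2} → 3 states.
For l_f = 4: m_f ∈ {m_i−1, m_i, m_i+1} ∩ [−4, 4] = {0, 1, 2} → 3 states.
Total: 6.

6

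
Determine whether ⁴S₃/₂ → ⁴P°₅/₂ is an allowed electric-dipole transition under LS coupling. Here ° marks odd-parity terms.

Initial level: S=3/2, L=0, J=3/2, parity even. Final level: S=3/2, L=1, J=5/2, parity odd.
ΔL = 0, ±1 (not L=0↔0): L: 0 → 1, ΔL = +1 — ✓.
ΔS = 0: S: 3/2 → 3/2 — ✓.
ΔJ = 0, ±1 (not J=0↔0): J: 3/2 → 5/2, ΔJ = +1 — ✓.
Parity must change: even → odd — ✓.
All four E1 rules are satisfied.

allowed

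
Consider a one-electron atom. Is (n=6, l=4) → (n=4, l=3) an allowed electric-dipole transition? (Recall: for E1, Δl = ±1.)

Δl = 3 − 4 = -1; the E1 rule Δl = ±1 is passes.
All E1 selection rules are satisfied.

allowed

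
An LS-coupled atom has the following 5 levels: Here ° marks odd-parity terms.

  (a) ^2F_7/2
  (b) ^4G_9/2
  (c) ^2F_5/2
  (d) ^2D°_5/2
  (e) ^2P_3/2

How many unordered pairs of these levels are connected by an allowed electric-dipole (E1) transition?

(a)–(b): forbidden (parity, ΔS).
(a)–(c): forbidden (parity).
(a)–(d): allowed.
(a)–(e): forbidden (parity, ΔL, ΔJ).
(b)–(c): forbidden (parity, ΔS, ΔJ).
(b)–(d): forbidden (ΔS, ΔL, ΔJ).
(b)–(e): forbidden (parity, ΔS, ΔL, ΔJ).
(c)–(d): allowed.
(c)–(e): forbidden (parity, ΔL).
(d)–(e): allowed.
Allowed pairs: 3 of 10.

3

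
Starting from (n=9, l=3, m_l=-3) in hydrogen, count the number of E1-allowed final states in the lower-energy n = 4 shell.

E1 requires Δl = ±1, so l_f ∈ {2, 4}; with 0 ≤ l_f ≤ n_f−1 = 3, the allowed l_f values are {2}.
For l_f = 2: m_f ∈ {m_i−1, m_i, m_i+1} ∩ [−2, 2] = {-2} → 1 state.
Total: 1.

1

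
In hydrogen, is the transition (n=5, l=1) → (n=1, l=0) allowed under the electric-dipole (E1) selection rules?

allowed

l: 1 → 0 (Δl = -1). Δl = ±1 ok.
All E1 selection rules are satisfied.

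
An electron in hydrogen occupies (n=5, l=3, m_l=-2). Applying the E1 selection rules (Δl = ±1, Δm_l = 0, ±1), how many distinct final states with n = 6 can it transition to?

5

E1 requires Δl = ±1, so l_f ∈ {2, 4}; with 0 ≤ l_f ≤ n_f−1 = 5, the allowed l_f values are {2, 4}.
For l_f = 2: m_f ∈ {m_i−1, m_i, m_i+1} ∩ [−2, 2] = {-2, -1} → 2 states.
For l_f = 4: m_f ∈ {m_i−1, m_i, m_i+1} ∩ [−4, 4] = {-3, -2, -1} → 3 states.
Total: 5.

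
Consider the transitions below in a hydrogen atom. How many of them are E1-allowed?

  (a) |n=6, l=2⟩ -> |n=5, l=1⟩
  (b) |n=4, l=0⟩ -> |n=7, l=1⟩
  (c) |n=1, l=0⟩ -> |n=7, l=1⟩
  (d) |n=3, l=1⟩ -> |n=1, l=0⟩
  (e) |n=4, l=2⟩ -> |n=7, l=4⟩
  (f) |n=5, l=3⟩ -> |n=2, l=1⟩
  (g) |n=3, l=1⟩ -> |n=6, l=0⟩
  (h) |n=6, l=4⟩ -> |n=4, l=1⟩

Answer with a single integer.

(a) allowed
(b) allowed
(c) allowed
(d) allowed
(e) forbidden — Δl = +2 (E1 requires Δl = ±1)
(f) forbidden — Δl = -2 (E1 requires Δl = ±1)
(g) allowed
(h) forbidden — Δl = -3 (E1 requires Δl = ±1)
Total allowed: 5 of 8.

5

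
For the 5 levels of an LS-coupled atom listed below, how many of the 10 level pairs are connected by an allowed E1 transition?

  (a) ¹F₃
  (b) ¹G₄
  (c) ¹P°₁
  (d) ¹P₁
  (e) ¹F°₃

(a)–(b): forbidden (parity).
(a)–(c): forbidden (ΔL, ΔJ).
(a)–(d): forbidden (parity, ΔL, ΔJ).
(a)–(e): allowed.
(b)–(c): forbidden (ΔL, ΔJ).
(b)–(d): forbidden (parity, ΔL, ΔJ).
(b)–(e): allowed.
(c)–(d): allowed.
(c)–(e): forbidden (parity, ΔL, ΔJ).
(d)–(e): forbidden (ΔL, ΔJ).
Allowed pairs: 3 of 10.

3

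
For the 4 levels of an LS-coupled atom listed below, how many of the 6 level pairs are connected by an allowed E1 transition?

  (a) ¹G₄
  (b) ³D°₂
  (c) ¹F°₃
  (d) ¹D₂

(a)–(b): forbidden (ΔS, ΔL, ΔJ).
(a)–(c): allowed.
(a)–(d): forbidden (parity, ΔL, ΔJ).
(b)–(c): forbidden (parity, ΔS).
(b)–(d): forbidden (ΔS).
(c)–(d): allowed.
Allowed pairs: 2 of 6.

2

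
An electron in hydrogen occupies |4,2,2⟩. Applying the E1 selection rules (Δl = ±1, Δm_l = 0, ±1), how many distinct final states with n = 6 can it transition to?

E1 requires Δl = ±1, so l_f ∈ {1, 3}; with 0 ≤ l_f ≤ n_f−1 = 5, the allowed l_f values are {1, 3}.
For l_f = 1: m_f ∈ {m_i−1, m_i, m_i+1} ∩ [−1, 1] = {1} → 1 state.
For l_f = 3: m_f ∈ {m_i−1, m_i, m_i+1} ∩ [−3, 3] = {1, 2, 3} → 3 states.
Total: 4.

4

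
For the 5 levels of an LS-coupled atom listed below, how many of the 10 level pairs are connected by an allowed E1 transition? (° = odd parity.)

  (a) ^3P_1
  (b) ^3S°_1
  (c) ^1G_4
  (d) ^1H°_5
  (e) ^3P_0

(a)–(b): allowed.
(a)–(c): forbidden (parity, ΔS, ΔL, ΔJ).
(a)–(d): forbidden (ΔS, ΔL, ΔJ).
(a)–(e): forbidden (parity).
(b)–(c): forbidden (ΔS, ΔL, ΔJ).
(b)–(d): forbidden (parity, ΔS, ΔL, ΔJ).
(b)–(e): allowed.
(c)–(d): allowed.
(c)–(e): forbidden (parity, ΔS, ΔL, ΔJ).
(d)–(e): forbidden (ΔS, ΔL, ΔJ).
Allowed pairs: 3 of 10.

3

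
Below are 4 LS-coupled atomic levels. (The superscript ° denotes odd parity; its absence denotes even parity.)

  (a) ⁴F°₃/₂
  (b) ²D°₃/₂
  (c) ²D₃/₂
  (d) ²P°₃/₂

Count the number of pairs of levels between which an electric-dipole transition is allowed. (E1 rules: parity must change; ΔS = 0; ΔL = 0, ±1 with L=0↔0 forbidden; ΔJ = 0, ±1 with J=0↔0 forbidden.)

(a)–(b): forbidden (parity, ΔS).
(a)–(c): forbidden (ΔS).
(a)–(d): forbidden (parity, ΔS, ΔL).
(b)–(c): allowed.
(b)–(d): forbidden (parity).
(c)–(d): allowed.
Allowed pairs: 2 of 6.

2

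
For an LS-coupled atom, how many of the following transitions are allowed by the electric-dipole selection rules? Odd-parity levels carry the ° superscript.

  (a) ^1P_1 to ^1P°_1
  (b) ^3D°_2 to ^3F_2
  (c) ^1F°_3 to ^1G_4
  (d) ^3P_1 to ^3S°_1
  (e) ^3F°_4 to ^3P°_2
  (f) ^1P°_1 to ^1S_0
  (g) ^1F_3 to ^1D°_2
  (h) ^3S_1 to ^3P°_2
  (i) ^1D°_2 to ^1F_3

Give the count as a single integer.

8

(a) allowed
(b) allowed
(c) allowed
(d) allowed
(e) forbidden (parity, ΔL, ΔJ fail)
(f) allowed
(g) allowed
(h) allowed
(i) allowed
Total allowed: 8 of 9.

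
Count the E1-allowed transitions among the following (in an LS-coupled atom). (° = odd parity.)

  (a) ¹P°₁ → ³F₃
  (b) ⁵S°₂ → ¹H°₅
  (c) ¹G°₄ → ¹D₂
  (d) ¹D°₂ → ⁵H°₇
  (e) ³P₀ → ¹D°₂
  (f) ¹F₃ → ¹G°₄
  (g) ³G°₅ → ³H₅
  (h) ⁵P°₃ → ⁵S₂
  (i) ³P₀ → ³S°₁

4

(a) forbidden (ΔS, ΔL, ΔJ fail)
(b) forbidden (parity, ΔS, ΔL, ΔJ fail)
(c) forbidden (ΔL, ΔJ fail)
(d) forbidden (parity, ΔS, ΔL, ΔJ fail)
(e) forbidden (ΔS, ΔJ fail)
(f) allowed
(g) allowed
(h) allowed
(i) allowed
Total allowed: 4 of 9.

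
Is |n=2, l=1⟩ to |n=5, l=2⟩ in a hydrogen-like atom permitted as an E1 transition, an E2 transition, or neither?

E1

Δl = 2 − 1 = +1; l_i + l_f = 3.
E1 (Δl = ±1): satisfied.
E2 (Δl = 0,±2, l_i+l_f ≥ 2): not satisfied.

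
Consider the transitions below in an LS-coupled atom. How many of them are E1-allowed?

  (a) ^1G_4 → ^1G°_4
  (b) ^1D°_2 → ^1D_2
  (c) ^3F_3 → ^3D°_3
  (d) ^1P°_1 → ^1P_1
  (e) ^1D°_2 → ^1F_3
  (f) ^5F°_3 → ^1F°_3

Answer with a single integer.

(a) allowed
(b) allowed
(c) allowed
(d) allowed
(e) allowed
(f) forbidden (parity, ΔS fail)
Total allowed: 5 of 6.

5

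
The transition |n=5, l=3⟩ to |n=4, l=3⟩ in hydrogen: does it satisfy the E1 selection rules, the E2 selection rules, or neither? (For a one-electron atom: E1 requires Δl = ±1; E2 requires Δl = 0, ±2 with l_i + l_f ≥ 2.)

E2

Δl = 3 − 3 = +0; l_i + l_f = 6.
E1 (Δl = ±1): not satisfied.
E2 (Δl = 0,±2, l_i+l_f ≥ 2): satisfied.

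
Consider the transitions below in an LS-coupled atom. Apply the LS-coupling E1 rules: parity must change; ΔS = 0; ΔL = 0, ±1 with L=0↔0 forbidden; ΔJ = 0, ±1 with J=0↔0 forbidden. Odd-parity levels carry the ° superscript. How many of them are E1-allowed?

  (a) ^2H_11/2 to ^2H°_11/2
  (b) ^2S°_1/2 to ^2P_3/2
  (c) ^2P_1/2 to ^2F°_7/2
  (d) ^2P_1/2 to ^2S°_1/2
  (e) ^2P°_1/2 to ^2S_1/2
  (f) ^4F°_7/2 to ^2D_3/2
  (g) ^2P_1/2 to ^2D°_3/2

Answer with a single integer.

(a) allowed
(b) allowed
(c) forbidden (ΔL, ΔJ fail)
(d) allowed
(e) allowed
(f) forbidden (ΔS, ΔJ fail)
(g) allowed
Total allowed: 5 of 7.

5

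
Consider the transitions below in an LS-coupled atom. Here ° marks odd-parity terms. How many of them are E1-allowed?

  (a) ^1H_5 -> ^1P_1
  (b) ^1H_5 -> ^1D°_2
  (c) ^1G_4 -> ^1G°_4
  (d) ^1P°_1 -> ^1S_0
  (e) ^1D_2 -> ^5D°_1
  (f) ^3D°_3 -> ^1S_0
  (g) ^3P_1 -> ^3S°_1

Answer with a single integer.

3

(a) forbidden (parity, ΔL, ΔJ fail)
(b) forbidden (ΔL, ΔJ fail)
(c) allowed
(d) allowed
(e) forbidden (ΔS fails)
(f) forbidden (ΔS, ΔL, ΔJ fail)
(g) allowed
Total allowed: 3 of 7.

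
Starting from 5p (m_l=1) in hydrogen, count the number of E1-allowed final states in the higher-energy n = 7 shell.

4

E1 requires Δl = ±1, so l_f ∈ {0, 2}; with 0 ≤ l_f ≤ n_f−1 = 6, the allowed l_f values are {0, 2}.
For l_f = 0: m_f ∈ {m_i−1, m_i, m_i+1} ∩ [−0, 0] = {0} → 1 state.
For l_f = 2: m_f ∈ {m_i−1, m_i, m_i+1} ∩ [−2, 2] = {0, 1, 2} → 3 states.
Total: 4.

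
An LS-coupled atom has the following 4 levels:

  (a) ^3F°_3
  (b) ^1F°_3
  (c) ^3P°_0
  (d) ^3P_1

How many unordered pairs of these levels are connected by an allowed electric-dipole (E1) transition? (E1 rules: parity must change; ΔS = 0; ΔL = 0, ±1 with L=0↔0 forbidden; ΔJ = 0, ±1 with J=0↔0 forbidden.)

(a)–(b): forbidden (parity, ΔS).
(a)–(c): forbidden (parity, ΔL, ΔJ).
(a)–(d): forbidden (ΔL, ΔJ).
(b)–(c): forbidden (parity, ΔS, ΔL, ΔJ).
(b)–(d): forbidden (ΔS, ΔL, ΔJ).
(c)–(d): allowed.
Allowed pairs: 1 of 6.

1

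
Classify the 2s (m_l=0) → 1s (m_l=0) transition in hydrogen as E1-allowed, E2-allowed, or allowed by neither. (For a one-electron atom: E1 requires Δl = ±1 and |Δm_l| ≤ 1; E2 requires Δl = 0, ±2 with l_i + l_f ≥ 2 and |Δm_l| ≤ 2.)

Δl = 0 − 0 = +0; l_i + l_f = 0.
Δm_l = +0.
E1 (Δl = ±1, |Δm_l| ≤ 1): not satisfied.
E2 (Δl = 0,±2, l_i+l_f ≥ 2, |Δm_l| ≤ 2): not satisfied.

neither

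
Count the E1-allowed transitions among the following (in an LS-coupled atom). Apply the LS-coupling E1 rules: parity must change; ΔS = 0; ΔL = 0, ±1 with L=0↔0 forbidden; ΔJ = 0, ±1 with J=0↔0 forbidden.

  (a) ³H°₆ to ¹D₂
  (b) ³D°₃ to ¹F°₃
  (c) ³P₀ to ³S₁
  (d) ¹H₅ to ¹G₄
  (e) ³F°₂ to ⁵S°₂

(a) forbidden (ΔS, ΔL, ΔJ fail)
(b) forbidden (parity, ΔS fail)
(c) forbidden (parity fails)
(d) forbidden (parity fails)
(e) forbidden (parity, ΔS, ΔL fail)
Total allowed: 0 of 5.

0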